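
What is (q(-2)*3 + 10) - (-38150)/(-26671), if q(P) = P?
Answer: 68534/26671 ≈ 2.5696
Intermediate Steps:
(q(-2)*3 + 10) - (-38150)/(-26671) = (-2*3 + 10) - (-38150)/(-26671) = (-6 + 10) - (-38150)*(-1)/26671 = 4 - 1*38150/26671 = 4 - 38150/26671 = 68534/26671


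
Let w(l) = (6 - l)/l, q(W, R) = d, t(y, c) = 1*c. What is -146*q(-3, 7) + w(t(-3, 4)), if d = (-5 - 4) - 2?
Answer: 3213/2 ≈ 1606.5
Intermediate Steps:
t(y, c) = c
d = -11 (d = -9 - 2 = -11)
q(W, R) = -11
w(l) = (6 - l)/l
-146*q(-3, 7) + w(t(-3, 4)) = -146*(-11) + (6 - 1*4)/4 = 1606 + (6 - 4)/4 = 1606 + (¼)*2 = 1606 + ½ = 3213/2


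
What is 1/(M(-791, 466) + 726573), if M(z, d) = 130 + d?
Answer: 1/727169 ≈ 1.3752e-6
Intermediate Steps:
1/(M(-791, 466) + 726573) = 1/((130 + 466) + 726573) = 1/(596 + 726573) = 1/727169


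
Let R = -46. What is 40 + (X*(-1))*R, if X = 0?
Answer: 40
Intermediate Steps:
40 + (X*(-1))*R = 40 + (0*(-1))*(-46) = 40 + 0*(-46) = 40 + 0 = 40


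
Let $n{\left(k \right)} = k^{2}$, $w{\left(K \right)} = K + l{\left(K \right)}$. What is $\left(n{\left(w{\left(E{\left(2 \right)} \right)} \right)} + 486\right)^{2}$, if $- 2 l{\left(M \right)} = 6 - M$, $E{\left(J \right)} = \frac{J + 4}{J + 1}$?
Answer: $236196$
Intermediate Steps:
$E{\left(J \right)} = \frac{4 + J}{1 + J}$
$l{\left(M \right)} = -3 + \frac{M}{2}$ ($l{\left(M \right)} = - \frac{6 - M}{2} = -3 + \frac{M}{2}$)
$w{\left(K \right)} = -3 + \frac{3 K}{2}$ ($w{\left(K \right)} = K + \left(-3 + \frac{K}{2}\right) = -3 + \frac{3 K}{2}$)
$\left(n{\left(w{\left(E{\left(2 \right)} \right)} \right)} + 486\right)^{2} = \left(\left(-3 + \frac{3 \frac{4 + 2}{1 + 2}}{2}\right)^{2} + 486\right)^{2} = \left(\left(-3 + \frac{3 \cdot \frac{1}{3} \cdot 6}{2}\right)^{2} + 486\right)^{2} = \left(\left(-3 + \frac{3}{2} \cdot 2\right)^{2} + 486\right)^{2} = \left(\left(-3 + 3\right)^{2} + 486\right)^{2} = \left(0^{2} + 486\right)^{2} = \left(0 + 486\right)^{2} = 486^{2} = 236196$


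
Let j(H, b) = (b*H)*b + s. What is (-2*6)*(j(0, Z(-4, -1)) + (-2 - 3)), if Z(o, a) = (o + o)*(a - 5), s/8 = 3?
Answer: -228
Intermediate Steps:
s = 24 (s = 8*3 = 24)
Z(o, a) = 2*o*(-5 + a) (Z(o, a) = (2*o)*(-5 + a) = 2*o*(-5 + a))
j(H, b) = 24 + H*b² (j(H, b) = (b*H)*b + 24 = (H*b)*b + 24 = H*b² + 24 = 24 + H*b²)
(-2*6)*(j(0, Z(-4, -1)) + (-2 - 3)) = (-2*6)*((24 + 0*(2*(-4)*(-5 - 1))²) + (-2 - 3)) = -12*((24 + 0*(2*(-4)*(-6))²) - 5) = -12*((24 + 0*48²) - 5) = -12*((24 + 0*2304) - 5) = -12*((24 + 0) - 5) = -12*(24 - 5) = -12*19 = -228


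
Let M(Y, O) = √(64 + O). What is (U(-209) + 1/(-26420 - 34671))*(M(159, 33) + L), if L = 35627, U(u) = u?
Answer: -454886248540/61091 - 12768020*√97/61091 ≈ -7.4481e+6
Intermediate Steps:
(U(-209) + 1/(-26420 - 34671))*(M(159, 33) + L) = (-209 + 1/(-26420 - 34671))*(√(64 + 33) + 35627) = (-209 + 1/(-61091))*(√97 + 35627) = (-209 - 1/61091)*(35627 + √97) = -12768020*(35627 + √97)/61091 = -454886248540/61091 - 12768020*√97/61091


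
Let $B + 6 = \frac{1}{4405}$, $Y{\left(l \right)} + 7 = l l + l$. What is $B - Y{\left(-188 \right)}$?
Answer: $- \frac{154857774}{4405} \approx -35155.0$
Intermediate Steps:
$Y{\left(l \right)} = -7 + l + l^{2}$ ($Y{\left(l \right)} = -7 + \left(l l + l\right) = -7 + \left(l^{2} + l\right) = -7 + \left(l + l^{2}\right) = -7 + l + l^{2}$)
$B = - \frac{26429}{4405}$ ($B = -6 + \frac{1}{4405} = - \frac{26429}{4405} \approx -5.9998$)
$B - Y{\left(-188 \right)} = - \frac{26429}{4405} - \left(-7 - 188 + \left(-188\right)^{2}\right) = - \frac{26429}{4405} - \left(-7 - 188 + 35344\right) = - \frac{26429}{4405} - 35149 = - \frac{154857774}{4405}$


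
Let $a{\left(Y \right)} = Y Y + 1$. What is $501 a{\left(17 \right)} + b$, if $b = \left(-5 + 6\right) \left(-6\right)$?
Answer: $145284$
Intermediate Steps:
$b = -6$ ($b = 1 \left(-6\right) = -6$)
$a{\left(Y \right)} = 1 + Y^{2}$ ($a{\left(Y \right)} = Y^{2} + 1 = 1 + Y^{2}$)
$501 a{\left(17 \right)} + b = 501 \left(1 + 17^{2}\right) - 6 = 501 \left(1 + 289\right) - 6 = 501 \cdot 290 - 6 = 145290 - 6 = 145284$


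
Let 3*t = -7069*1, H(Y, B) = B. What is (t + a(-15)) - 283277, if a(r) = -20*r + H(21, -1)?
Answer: -856003/3 ≈ -2.8533e+5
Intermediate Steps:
a(r) = -1 - 20*r (a(r) = -20*r - 1 = -1 - 20*r)
t = -7069/3 (t = (-7069*1)/3 = (1/3)*(-7069) = -7069/3 ≈ -2356.3)
(t + a(-15)) - 283277 = (-7069/3 + (-1 - 20*(-15))) - 283277 = (-7069/3 + (-1 + 300)) - 283277 = (-7069/3 + 299) - 283277 = -6172/3 - 283277 = -856003/3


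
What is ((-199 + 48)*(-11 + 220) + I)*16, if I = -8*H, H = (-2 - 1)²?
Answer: -506096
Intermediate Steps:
H = 9 (H = (-3)² = 9)
I = -72 (I = -8*9 = -72)
((-199 + 48)*(-11 + 220) + I)*16 = ((-199 + 48)*(-11 + 220) - 72)*16 = (-151*209 - 72)*16 = (-31559 - 72)*16 = -31631*16 = -506096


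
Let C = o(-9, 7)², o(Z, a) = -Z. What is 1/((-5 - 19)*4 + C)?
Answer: -1/15 ≈ -0.066667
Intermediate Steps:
C = 81 (C = (-1*(-9))² = 9² = 81)
1/((-5 - 19)*4 + C) = 1/((-5 - 19)*4 + 81) = 1/(-24*4 + 81) = 1/(-96 + 81) = 1/(-15) = -1/15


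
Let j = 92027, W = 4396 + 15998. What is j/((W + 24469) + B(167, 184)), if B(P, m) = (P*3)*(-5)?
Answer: 92027/42358 ≈ 2.1726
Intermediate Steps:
W = 20394
B(P, m) = -15*P (B(P, m) = (3*P)*(-5) = -15*P)
j/((W + 24469) + B(167, 184)) = 92027/((20394 + 24469) - 15*167) = 92027/(44863 - 2505) = 92027/42358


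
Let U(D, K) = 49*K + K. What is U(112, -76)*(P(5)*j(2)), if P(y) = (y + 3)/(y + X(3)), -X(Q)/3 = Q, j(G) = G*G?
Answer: 30400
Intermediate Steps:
j(G) = G**2
X(Q) = -3*Q
U(D, K) = 50*K
P(y) = (3 + y)/(-9 + y) (P(y) = (y + 3)/(y - 3*3) = (3 + y)/(y - 9) = (3 + y)/(-9 + y))
U(112, -76)*(P(5)*j(2)) = (50*(-76))*(((3 + 5)/(-9 + 5))*2**2) = -3800*8/(-4)*4 = -3800*(-1/4*8)*4 = -(-7600)*4 = -3800*(-8) = 30400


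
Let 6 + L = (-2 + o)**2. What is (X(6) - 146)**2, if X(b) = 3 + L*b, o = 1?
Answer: 29929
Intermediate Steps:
L = -5 (L = -6 + (-2 + 1)**2 = -6 + (-1)**2 = -6 + 1 = -5)
X(b) = 3 - 5*b
(X(6) - 146)**2 = ((3 - 5*6) - 146)**2 = ((3 - 30) - 146)**2 = (-27 - 146)**2 = (-173)**2 = 29929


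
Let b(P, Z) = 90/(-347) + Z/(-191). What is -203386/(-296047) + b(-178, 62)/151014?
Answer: 1017814580706910/1481530927683633 ≈ 0.68700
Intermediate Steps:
b(P, Z) = -90/347 - Z/191 (b(P, Z) = 90*(-1/347) + Z*(-1/191) = -90/347 - Z/191)
-203386/(-296047) + b(-178, 62)/151014 = -203386/(-296047) + (-90/347 - 1/191*62)/151014 = -203386*(-1/296047) + (-90/347 - 62/191)*(1/151014) = 203386/296047 - 38704/66277*1/151014 = 203386/296047 - 19352/5004377439 = 1017814580706910/1481530927683633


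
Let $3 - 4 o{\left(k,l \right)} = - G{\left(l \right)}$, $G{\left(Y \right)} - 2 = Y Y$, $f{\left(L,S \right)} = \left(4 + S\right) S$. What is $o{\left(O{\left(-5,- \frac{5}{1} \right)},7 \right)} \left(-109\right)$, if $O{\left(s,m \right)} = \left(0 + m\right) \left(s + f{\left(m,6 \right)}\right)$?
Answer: $- \frac{2943}{2} \approx -1471.5$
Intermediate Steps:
$f{\left(L,S \right)} = S \left(4 + S\right)$
$G{\left(Y \right)} = 2 + Y^{2}$ ($G{\left(Y \right)} = 2 + Y Y = 2 + Y^{2}$)
$O{\left(s,m \right)} = m \left(60 + s\right)$ ($O{\left(s,m \right)} = \left(0 + m\right) \left(s + 6 \left(4 + 6\right)\right) = m \left(s + 6 \cdot 10\right) = m \left(s + 60\right) = m \left(60 + s\right)$)
$o{\left(k,l \right)} = \frac{5}{4} + \frac{l^{2}}{4}$ ($o{\left(k,l \right)} = \frac{3}{4} - \frac{\left(-1\right) \left(2 + l^{2}\right)}{4} = \frac{3}{4} - \frac{-2 - l^{2}}{4} = \frac{3}{4} + \left(\frac{1}{2} + \frac{l^{2}}{4}\right) = \frac{5}{4} + \frac{l^{2}}{4}$)
$o{\left(O{\left(-5,- \frac{5}{1} \right)},7 \right)} \left(-109\right) = \left(\frac{5}{4} + \frac{7^{2}}{4}\right) \left(-109\right) = \left(\frac{5}{4} + \frac{1}{4} \cdot 49\right) \left(-109\right) = \left(\frac{5}{4} + \frac{49}{4}\right) \left(-109\right) = \frac{27}{2} \left(-109\right) = - \frac{2943}{2}$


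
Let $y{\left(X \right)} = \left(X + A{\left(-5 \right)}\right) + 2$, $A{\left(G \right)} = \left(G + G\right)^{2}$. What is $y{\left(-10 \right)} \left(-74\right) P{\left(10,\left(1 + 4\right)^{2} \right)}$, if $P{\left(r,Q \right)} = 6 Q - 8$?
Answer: $-966736$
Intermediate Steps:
$A{\left(G \right)} = 4 G^{2}$ ($A{\left(G \right)} = \left(2 G\right)^{2} = 4 G^{2}$)
$P{\left(r,Q \right)} = -8 + 6 Q$
$y{\left(X \right)} = 102 + X$ ($y{\left(X \right)} = \left(X + 4 \left(-5\right)^{2}\right) + 2 = \left(X + 4 \cdot 25\right) + 2 = \left(X + 100\right) + 2 = \left(100 + X\right) + 2 = 102 + X$)
$y{\left(-10 \right)} \left(-74\right) P{\left(10,\left(1 + 4\right)^{2} \right)} = \left(102 - 10\right) \left(-74\right) \left(-8 + 6 \left(1 + 4\right)^{2}\right) = 92 \left(-74\right) \left(-8 + 6 \cdot 5^{2}\right) = - 6808 \left(-8 + 6 \cdot 25\right) = - 6808 \left(-8 + 150\right) = \left(-6808\right) 142 = -966736$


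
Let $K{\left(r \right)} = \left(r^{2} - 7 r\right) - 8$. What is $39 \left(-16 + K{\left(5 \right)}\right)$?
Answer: $-1326$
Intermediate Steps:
$K{\left(r \right)} = -8 + r^{2} - 7 r$
$39 \left(-16 + K{\left(5 \right)}\right) = 39 \left(-16 - \left(43 - 25\right)\right) = 39 \left(-16 - 18\right) = 39 \left(-34\right) = -1326$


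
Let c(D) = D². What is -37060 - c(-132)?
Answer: -54484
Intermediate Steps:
-37060 - c(-132) = -37060 - 1*(-132)² = -37060 - 1*17424 = -37060 - 17424 = -54484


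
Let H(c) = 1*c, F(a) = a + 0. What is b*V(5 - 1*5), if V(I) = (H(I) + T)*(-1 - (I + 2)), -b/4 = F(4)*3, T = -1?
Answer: -144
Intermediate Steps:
F(a) = a
b = -48 (b = -16*3 = -4*12 = -48)
H(c) = c
V(I) = (-1 + I)*(-3 - I) (V(I) = (I - 1)*(-1 - (I + 2)) = (-1 + I)*(-1 - (2 + I)) = (-1 + I)*(-1 + (-2 - I)) = (-1 + I)*(-3 - I))
b*V(5 - 1*5) = -48*(3 - (5 - 1*5)**2 - 2*(5 - 1*5)) = -48*(3 - (5 - 5)**2 - 2*(5 - 5)) = -48*(3 - 1*0**2 - 2*0) = -48*(3 - 1*0 + 0) = -48*(3 + 0 + 0) = -48*3 = -144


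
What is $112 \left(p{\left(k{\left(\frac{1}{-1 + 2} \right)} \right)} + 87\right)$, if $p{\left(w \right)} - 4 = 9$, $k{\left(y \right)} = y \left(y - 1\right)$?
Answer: $11200$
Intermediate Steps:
$k{\left(y \right)} = y \left(-1 + y\right)$
$p{\left(w \right)} = 13$ ($p{\left(w \right)} = 4 + 9 = 13$)
$112 \left(p{\left(k{\left(\frac{1}{-1 + 2} \right)} \right)} + 87\right) = 112 \left(13 + 87\right) = 112 \cdot 100 = 11200$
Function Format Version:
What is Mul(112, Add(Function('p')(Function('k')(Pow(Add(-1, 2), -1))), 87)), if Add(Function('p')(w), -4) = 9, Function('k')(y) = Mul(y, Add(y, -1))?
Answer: 11200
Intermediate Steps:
Function('k')(y) = Mul(y, Add(-1, y))
Function('p')(w) = 13 (Function('p')(w) = Add(4, 9) = 13)
Mul(112, Add(Function('p')(Function('k')(Pow(Add(-1, 2), -1))), 87)) = Mul(112, Add(13, 87)) = Mul(112, 100) = 11200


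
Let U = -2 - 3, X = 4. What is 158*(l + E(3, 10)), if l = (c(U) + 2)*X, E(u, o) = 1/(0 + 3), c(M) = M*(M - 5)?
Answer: 98750/3 ≈ 32917.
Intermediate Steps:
U = -5
c(M) = M*(-5 + M)
E(u, o) = 1/3
l = 208 (l = (-5*(-5 - 5) + 2)*4 = (-5*(-10) + 2)*4 = (50 + 2)*4 = 52*4 = 208)
158*(l + E(3, 10)) = 158*(208 + 1/3) = 158*(625/3) = 98750/3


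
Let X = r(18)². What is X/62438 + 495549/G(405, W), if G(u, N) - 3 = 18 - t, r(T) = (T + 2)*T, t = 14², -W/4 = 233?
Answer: -15459204231/5463325 ≈ -2829.6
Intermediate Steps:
W = -932 (W = -4*233 = -932)
t = 196
r(T) = T*(2 + T) (r(T) = (2 + T)*T = T*(2 + T))
G(u, N) = -175 (G(u, N) = 3 + (18 - 1*196) = 3 + (18 - 196) = 3 - 178 = -175)
X = 129600 (X = (18*(2 + 18))² = (18*20)² = 360² = 129600)
X/62438 + 495549/G(405, W) = 129600/62438 + 495549/(-175) = 129600*(1/62438) + 495549*(-1/175) = 64800/31219 - 495549/175 = -15459204231/5463325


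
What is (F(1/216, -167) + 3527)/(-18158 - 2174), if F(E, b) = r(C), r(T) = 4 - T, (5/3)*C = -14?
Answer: -1041/5980 ≈ -0.17408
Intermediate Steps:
C = -42/5 (C = (3/5)*(-14) = -42/5 ≈ -8.4000)
F(E, b) = 62/5 (F(E, b) = 4 - 1*(-42/5) = 4 + 42/5 = 62/5)
(F(1/216, -167) + 3527)/(-18158 - 2174) = (62/5 + 3527)/(-18158 - 2174) = (17697/5)/(-20332) = (17697/5)*(-1/20332) = -1041/5980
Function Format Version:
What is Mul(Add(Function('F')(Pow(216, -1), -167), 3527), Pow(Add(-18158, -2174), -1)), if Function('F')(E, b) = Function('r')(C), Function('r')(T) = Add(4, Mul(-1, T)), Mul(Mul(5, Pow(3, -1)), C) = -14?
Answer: Rational(-1041, 5980) ≈ -0.17408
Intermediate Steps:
C = Rational(-42, 5) (C = Mul(Rational(3, 5), -14) = Rational(-42, 5) ≈ -8.4000)
Function('F')(E, b) = Rational(62, 5) (Function('F')(E, b) = Add(4, Mul(-1, Rational(-42, 5))) = Add(4, Rational(42, 5)) = Rational(62, 5))
Mul(Add(Function('F')(Pow(216, -1), -167), 3527), Pow(Add(-18158, -2174), -1)) = Mul(Add(Rational(62, 5), 3527), Pow(Add(-18158, -2174), -1)) = Mul(Rational(17697, 5), Pow(-20332, -1)) = Mul(Rational(17697, 5), Rational(-1, 20332)) = Rational(-1041, 5980)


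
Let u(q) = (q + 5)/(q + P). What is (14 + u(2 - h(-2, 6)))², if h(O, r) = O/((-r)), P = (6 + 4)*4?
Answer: 125316/625 ≈ 200.51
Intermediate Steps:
P = 40 (P = 10*4 = 40)
h(O, r) = -O/r (h(O, r) = O*(-1/r) = -O/r)
u(q) = (5 + q)/(40 + q) (u(q) = (q + 5)/(q + 40) = (5 + q)/(40 + q))
(14 + u(2 - h(-2, 6)))² = (14 + (5 + (2 - (-1)*(-2)/6))/(40 + (2 - (-1)*(-2)/6)))² = (14 + (5 + (2 - 1*⅓))/(40 + (2 - 1*⅓)))² = (14 + (5 + (2 - ⅓))/(40 + (2 - ⅓)))² = (14 + (5 + 5/3)/(40 + 5/3))² = (14 + (20/3)/(125/3))² = (14 + (3/125)*(20/3))² = (14 + 4/25)² = (354/25)² = 125316/625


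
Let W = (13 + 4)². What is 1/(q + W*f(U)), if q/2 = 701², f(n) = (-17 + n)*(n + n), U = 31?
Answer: 1/1233654 ≈ 8.1060e-7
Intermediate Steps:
W = 289 (W = 17² = 289)
f(n) = 2*n*(-17 + n) (f(n) = (-17 + n)*(2*n) = 2*n*(-17 + n))
q = 982802 (q = 2*701² = 2*491401 = 982802)
1/(q + W*f(U)) = 1/(982802 + 289*(2*31*(-17 + 31))) = 1/(982802 + 289*(2*31*14)) = 1/(982802 + 289*868) = 1/(982802 + 250852) = 1/1233654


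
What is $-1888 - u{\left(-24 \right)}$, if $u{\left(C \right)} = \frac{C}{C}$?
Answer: $-1889$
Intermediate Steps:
$u{\left(C \right)} = 1$
$-1888 - u{\left(-24 \right)} = -1888 - 1 = -1889$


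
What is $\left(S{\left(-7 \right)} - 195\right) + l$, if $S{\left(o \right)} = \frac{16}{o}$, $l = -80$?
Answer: $- \frac{1941}{7} \approx -277.29$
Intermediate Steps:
$\left(S{\left(-7 \right)} - 195\right) + l = \left(\frac{16}{-7} - 195\right) - 80 = \left(16 \left(- \frac{1}{7}\right) - 195\right) - 80 = \left(- \frac{16}{7} - 195\right) - 80 = - \frac{1381}{7} - 80 = - \frac{1941}{7}$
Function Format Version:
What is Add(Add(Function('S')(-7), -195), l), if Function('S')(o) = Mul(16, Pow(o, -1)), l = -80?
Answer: Rational(-1941, 7) ≈ -277.29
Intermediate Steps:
Add(Add(Function('S')(-7), -195), l) = Add(Add(Mul(16, Pow(-7, -1)), -195), -80) = Add(Add(Mul(16, Rational(-1, 7)), -195), -80) = Add(Add(Rational(-16, 7), -195), -80) = Add(Rational(-1381, 7), -80) = Rational(-1941, 7)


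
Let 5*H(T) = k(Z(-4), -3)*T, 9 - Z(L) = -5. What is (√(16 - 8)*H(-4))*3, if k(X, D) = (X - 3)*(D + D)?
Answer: 1584*√2/5 ≈ 448.02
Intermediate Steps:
Z(L) = 14 (Z(L) = 9 - 1*(-5) = 9 + 5 = 14)
k(X, D) = 2*D*(-3 + X) (k(X, D) = (-3 + X)*(2*D) = 2*D*(-3 + X))
H(T) = -66*T/5 (H(T) = ((2*(-3)*(-3 + 14))*T)/5 = ((2*(-3)*11)*T)/5 = (-66*T)/5 = -66*T/5)
(√(16 - 8)*H(-4))*3 = (√(16 - 8)*(-66/5*(-4)))*3 = (√8*(264/5))*3 = ((2*√2)*(264/5))*3 = (528*√2/5)*3 = 1584*√2/5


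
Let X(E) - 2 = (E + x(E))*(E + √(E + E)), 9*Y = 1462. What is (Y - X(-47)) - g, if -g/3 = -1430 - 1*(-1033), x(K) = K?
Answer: -49037/9 + 94*I*√94 ≈ -5448.6 + 911.36*I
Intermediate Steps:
Y = 1462/9 (Y = (⅑)*1462 = 1462/9 ≈ 162.44)
g = 1191 (g = -3*(-1430 - 1*(-1033)) = -3*(-1430 + 1033) = -3*(-397) = 1191)
X(E) = 2 + 2*E*(E + √2*√E) (X(E) = 2 + (E + E)*(E + √(E + E)) = 2 + (2*E)*(E + √(2*E)) = 2 + (2*E)*(E + √2*√E) = 2 + 2*E*(E + √2*√E))
(Y - X(-47)) - g = (1462/9 - (2 + 2*(-47)² + 2*√2*(-47)^(3/2))) - 1*1191 = (1462/9 - (2 + 2*2209 + 2*√2*(-47*I*√47))) - 1191 = (1462/9 - (2 + 4418 - 94*I*√94)) - 1191 = (1462/9 - (4420 - 94*I*√94)) - 1191 = (1462/9 + (-4420 + 94*I*√94)) - 1191 = (-38318/9 + 94*I*√94) - 1191 = -49037/9 + 94*I*√94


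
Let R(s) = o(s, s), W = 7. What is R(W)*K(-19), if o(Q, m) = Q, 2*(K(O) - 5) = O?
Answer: -63/2 ≈ -31.500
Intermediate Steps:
K(O) = 5 + O/2
R(s) = s
R(W)*K(-19) = 7*(5 + (1/2)*(-19)) = 7*(5 - 19/2) = 7*(-9/2) = -63/2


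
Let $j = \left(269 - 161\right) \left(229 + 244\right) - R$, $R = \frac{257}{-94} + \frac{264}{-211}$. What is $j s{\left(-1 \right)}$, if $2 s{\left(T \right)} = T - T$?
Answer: $0$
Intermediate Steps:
$s{\left(T \right)} = 0$ ($s{\left(T \right)} = \frac{T - T}{2} = \frac{1}{2} \cdot 0 = 0$)
$R = - \frac{79043}{19834}$ ($R = 257 \left(- \frac{1}{94}\right) + 264 \left(- \frac{1}{211}\right) = - \frac{257}{94} - \frac{264}{211} = - \frac{79043}{19834} \approx -3.9852$)
$j = \frac{1013279099}{19834}$ ($j = \left(269 - 161\right) \left(229 + 244\right) - - \frac{79043}{19834} = 108 \cdot 473 + \frac{79043}{19834} = 51084 + \frac{79043}{19834} = \frac{1013279099}{19834} \approx 51088.0$)
$j s{\left(-1 \right)} = \frac{1013279099}{19834} \cdot 0 = 0$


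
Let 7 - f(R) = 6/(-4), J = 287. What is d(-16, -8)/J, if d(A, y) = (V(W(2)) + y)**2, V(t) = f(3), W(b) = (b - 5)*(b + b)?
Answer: 1/1148 ≈ 0.00087108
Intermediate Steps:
f(R) = 17/2 (f(R) = 7 - 6/(-4) = 7 - 6*(-1)/4 = 7 - 1*(-3/2) = 7 + 3/2 = 17/2)
W(b) = 2*b*(-5 + b) (W(b) = (-5 + b)*(2*b) = 2*b*(-5 + b))
V(t) = 17/2
d(A, y) = (17/2 + y)**2
d(-16, -8)/J = ((17 + 2*(-8))**2/4)/287 = ((17 - 16)**2/4)*(1/287) = ((1/4)*1**2)*(1/287) = ((1/4)*1)*(1/287) = (1/4)*(1/287) = 1/1148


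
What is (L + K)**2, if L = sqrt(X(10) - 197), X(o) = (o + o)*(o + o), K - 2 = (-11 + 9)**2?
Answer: (6 + sqrt(203))**2 ≈ 409.97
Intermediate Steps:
K = 6 (K = 2 + (-11 + 9)**2 = 2 + (-2)**2 = 2 + 4 = 6)
X(o) = 4*o**2 (X(o) = (2*o)*(2*o) = 4*o**2)
L = sqrt(203) (L = sqrt(4*10**2 - 197) = sqrt(4*100 - 197) = sqrt(400 - 197) = sqrt(203) ≈ 14.248)
(L + K)**2 = (sqrt(203) + 6)**2 = (6 + sqrt(203))**2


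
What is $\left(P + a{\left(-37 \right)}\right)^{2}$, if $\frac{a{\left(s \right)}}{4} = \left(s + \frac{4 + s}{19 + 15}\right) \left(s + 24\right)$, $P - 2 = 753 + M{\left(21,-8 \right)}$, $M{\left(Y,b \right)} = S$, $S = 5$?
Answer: $\frac{2160948196}{289} \approx 7.4773 \cdot 10^{6}$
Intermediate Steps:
$M{\left(Y,b \right)} = 5$
$P = 760$ ($P = 2 + \left(753 + 5\right) = 2 + 758 = 760$)
$a{\left(s \right)} = 4 \left(24 + s\right) \left(\frac{2}{17} + \frac{35 s}{34}\right)$ ($a{\left(s \right)} = 4 \left(s + \frac{4 + s}{19 + 15}\right) \left(s + 24\right) = 4 \left(s + \frac{4 + s}{34}\right) \left(24 + s\right) = 4 \left(s + \left(4 + s\right) \frac{1}{34}\right) \left(24 + s\right) = 4 \left(s + \left(\frac{2}{17} + \frac{s}{34}\right)\right) \left(24 + s\right) = 4 \left(\frac{2}{17} + \frac{35 s}{34}\right) \left(24 + s\right) = 4 \left(24 + s\right) \left(\frac{2}{17} + \frac{35 s}{34}\right)$)
$\left(P + a{\left(-37 \right)}\right)^{2} = \left(760 + \left(\frac{192}{17} + \frac{70 \left(-37\right)^{2}}{17} + \frac{1688}{17} \left(-37\right)\right)\right)^{2} = \left(760 + \left(\frac{192}{17} + \frac{70}{17} \cdot 1369 - \frac{62456}{17}\right)\right)^{2} = \left(760 + \left(\frac{192}{17} + \frac{95830}{17} - \frac{62456}{17}\right)\right)^{2} = \left(760 + \frac{33566}{17}\right)^{2} = \left(\frac{46486}{17}\right)^{2} = \frac{2160948196}{289}$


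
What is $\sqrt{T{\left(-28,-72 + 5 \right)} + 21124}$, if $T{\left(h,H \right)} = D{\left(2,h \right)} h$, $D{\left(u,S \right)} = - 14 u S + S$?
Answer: $2 i \sqrt{11} \approx 6.6332 i$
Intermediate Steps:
$D{\left(u,S \right)} = S - 14 S u$ ($D{\left(u,S \right)} = - 14 S u + S = S - 14 S u$)
$T{\left(h,H \right)} = - 27 h^{2}$ ($T{\left(h,H \right)} = h \left(1 - 28\right) h = h \left(-27\right) h = - 27 h h = - 27 h^{2}$)
$\sqrt{T{\left(-28,-72 + 5 \right)} + 21124} = \sqrt{- 27 \left(-28\right)^{2} + 21124} = \sqrt{\left(-27\right) 784 + 21124} = \sqrt{-21168 + 21124} = \sqrt{-44} = 2 i \sqrt{11}$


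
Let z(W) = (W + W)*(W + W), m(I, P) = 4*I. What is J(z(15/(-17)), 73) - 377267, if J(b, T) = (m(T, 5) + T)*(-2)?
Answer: -377997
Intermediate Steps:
z(W) = 4*W² (z(W) = (2*W)*(2*W) = 4*W²)
J(b, T) = -10*T (J(b, T) = (4*T + T)*(-2) = (5*T)*(-2) = -10*T)
J(z(15/(-17)), 73) - 377267 = -10*73 - 377267 = -730 - 377267 = -377997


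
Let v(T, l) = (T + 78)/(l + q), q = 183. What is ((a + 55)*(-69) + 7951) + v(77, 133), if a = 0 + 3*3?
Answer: 1117215/316 ≈ 3535.5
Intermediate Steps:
v(T, l) = (78 + T)/(183 + l) (v(T, l) = (T + 78)/(l + 183) = (78 + T)/(183 + l))
a = 9 (a = 0 + 9 = 9)
((a + 55)*(-69) + 7951) + v(77, 133) = ((9 + 55)*(-69) + 7951) + (78 + 77)/(183 + 133) = (64*(-69) + 7951) + 155/316 = (-4416 + 7951) + (1/316)*155 = 3535 + 155/316 = 1117215/316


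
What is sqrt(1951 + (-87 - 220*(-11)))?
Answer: 6*sqrt(119) ≈ 65.452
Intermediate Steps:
sqrt(1951 + (-87 - 220*(-11))) = sqrt(1951 + (-87 + 2420)) = sqrt(1951 + 2333) = sqrt(4284) = 6*sqrt(119)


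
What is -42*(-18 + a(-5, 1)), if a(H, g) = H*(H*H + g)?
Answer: 6216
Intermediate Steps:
a(H, g) = H*(g + H²) (a(H, g) = H*(H² + g) = H*(g + H²))
-42*(-18 + a(-5, 1)) = -42*(-18 - 5*(1 + (-5)²)) = -42*(-18 - 5*(1 + 25)) = -42*(-18 - 5*26) = -42*(-18 - 130) = -42*(-148) = 6216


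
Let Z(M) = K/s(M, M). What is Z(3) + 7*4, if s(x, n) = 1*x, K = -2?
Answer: 82/3 ≈ 27.333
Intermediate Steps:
s(x, n) = x
Z(M) = -2/M
Z(3) + 7*4 = -2/3 + 7*4 = -2*⅓ + 28 = -⅔ + 28 = 82/3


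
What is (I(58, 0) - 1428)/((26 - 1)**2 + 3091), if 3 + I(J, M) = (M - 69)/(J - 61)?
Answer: -352/929 ≈ -0.37890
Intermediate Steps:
I(J, M) = -3 + (-69 + M)/(-61 + J) (I(J, M) = -3 + (M - 69)/(J - 61) = -3 + (-69 + M)/(-61 + J))
(I(58, 0) - 1428)/((26 - 1)**2 + 3091) = ((114 + 0 - 3*58)/(-61 + 58) - 1428)/((26 - 1)**2 + 3091) = ((114 + 0 - 174)/(-3) - 1428)/(25**2 + 3091) = (-1/3*(-60) - 1428)/(625 + 3091) = (20 - 1428)/3716 = -1408*1/3716 = -352/929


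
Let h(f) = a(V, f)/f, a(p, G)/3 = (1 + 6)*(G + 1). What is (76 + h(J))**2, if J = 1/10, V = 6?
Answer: 94249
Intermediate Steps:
J = 1/10 ≈ 0.10000
a(p, G) = 21 + 21*G (a(p, G) = 3*((1 + 6)*(G + 1)) = 3*(7*(1 + G)) = 3*(7 + 7*G) = 21 + 21*G)
h(f) = (21 + 21*f)/f
(76 + h(J))**2 = (76 + (21 + 21/(1/10)))**2 = (76 + (21 + 21*10))**2 = (76 + (21 + 210))**2 = (76 + 231)**2 = 307**2 = 94249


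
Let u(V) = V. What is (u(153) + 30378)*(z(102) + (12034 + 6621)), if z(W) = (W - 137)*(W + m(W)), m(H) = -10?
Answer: 471245985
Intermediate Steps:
z(W) = (-137 + W)*(-10 + W) (z(W) = (W - 137)*(W - 10) = (-137 + W)*(-10 + W))
(u(153) + 30378)*(z(102) + (12034 + 6621)) = (153 + 30378)*((1370 + 102² - 147*102) + (12034 + 6621)) = 30531*((1370 + 10404 - 14994) + 18655) = 30531*(-3220 + 18655) = 30531*15435 = 471245985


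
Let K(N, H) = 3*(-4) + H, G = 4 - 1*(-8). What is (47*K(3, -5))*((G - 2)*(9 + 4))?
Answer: -103870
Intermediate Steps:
G = 12 (G = 4 + 8 = 12)
K(N, H) = -12 + H
(47*K(3, -5))*((G - 2)*(9 + 4)) = (47*(-12 - 5))*((12 - 2)*(9 + 4)) = (47*(-17))*(10*13) = -799*130 = -103870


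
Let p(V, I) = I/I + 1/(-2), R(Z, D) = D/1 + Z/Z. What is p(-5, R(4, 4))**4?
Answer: 1/16 ≈ 0.062500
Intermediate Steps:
R(Z, D) = 1 + D (R(Z, D) = D*1 + 1 = D + 1 = 1 + D)
p(V, I) = 1/2 (p(V, I) = 1 + 1*(-1/2) = 1 - 1/2 = 1/2)
p(-5, R(4, 4))**4 = (1/2)**4 = 1/16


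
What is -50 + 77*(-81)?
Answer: -6287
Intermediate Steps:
-50 + 77*(-81) = -50 - 6237 = -6287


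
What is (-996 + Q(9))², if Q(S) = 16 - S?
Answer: 978121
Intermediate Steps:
(-996 + Q(9))² = (-996 + (16 - 1*9))² = (-996 + (16 - 9))² = (-996 + 7)² = (-989)² = 978121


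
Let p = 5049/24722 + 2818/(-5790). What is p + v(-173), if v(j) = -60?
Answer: -4314427843/71570190 ≈ -60.282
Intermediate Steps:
p = -20216443/71570190 (p = 5049*(1/24722) + 2818*(-1/5790) = 5049/24722 - 1409/2895 = -20216443/71570190 ≈ -0.28247)
p + v(-173) = -20216443/71570190 - 60 = -4314427843/71570190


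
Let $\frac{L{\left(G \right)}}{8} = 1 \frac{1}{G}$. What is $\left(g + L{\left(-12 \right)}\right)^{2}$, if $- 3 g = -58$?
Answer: $\frac{3136}{9} \approx 348.44$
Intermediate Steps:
$L{\left(G \right)} = \frac{8}{G}$ ($L{\left(G \right)} = 8 \cdot 1 \frac{1}{G} = \frac{8}{G}$)
$g = \frac{58}{3}$ ($g = \left(- \frac{1}{3}\right) \left(-58\right) = \frac{58}{3} \approx 19.333$)
$\left(g + L{\left(-12 \right)}\right)^{2} = \left(\frac{58}{3} + \frac{8}{-12}\right)^{2} = \left(\frac{58}{3} + 8 \left(- \frac{1}{12}\right)\right)^{2} = \left(\frac{58}{3} - \frac{2}{3}\right)^{2} = \left(\frac{56}{3}\right)^{2} = \frac{3136}{9}$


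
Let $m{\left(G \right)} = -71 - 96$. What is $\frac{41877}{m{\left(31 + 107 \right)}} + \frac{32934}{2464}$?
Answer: $- \frac{4440225}{18704} \approx -237.39$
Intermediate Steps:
$m{\left(G \right)} = -167$ ($m{\left(G \right)} = -71 - 96 = -167$)
$\frac{41877}{m{\left(31 + 107 \right)}} + \frac{32934}{2464} = \frac{41877}{-167} + \frac{32934}{2464} = 41877 \left(- \frac{1}{167}\right) + 32934 \cdot \frac{1}{2464} = - \frac{41877}{167} + \frac{1497}{112} = - \frac{4440225}{18704}$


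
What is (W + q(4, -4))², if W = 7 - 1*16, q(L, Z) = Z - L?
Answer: 289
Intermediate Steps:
W = -9 (W = 7 - 16 = -9)
(W + q(4, -4))² = (-9 + (-4 - 1*4))² = (-9 + (-4 - 4))² = (-9 - 8)² = (-17)² = 289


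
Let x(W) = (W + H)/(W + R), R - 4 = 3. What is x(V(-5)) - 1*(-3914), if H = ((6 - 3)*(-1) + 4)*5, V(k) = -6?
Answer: 3913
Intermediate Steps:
R = 7 (R = 4 + 3 = 7)
H = 5 (H = (3*(-1) + 4)*5 = (-3 + 4)*5 = 1*5 = 5)
x(W) = (5 + W)/(7 + W) (x(W) = (W + 5)/(W + 7) = (5 + W)/(7 + W))
x(V(-5)) - 1*(-3914) = (5 - 6)/(7 - 6) - 1*(-3914) = -1/1 + 3914 = 1*(-1) + 3914 = -1 + 3914 = 3913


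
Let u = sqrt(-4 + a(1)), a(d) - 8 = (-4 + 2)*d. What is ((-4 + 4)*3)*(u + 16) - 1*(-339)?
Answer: 339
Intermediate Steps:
a(d) = 8 - 2*d (a(d) = 8 + (-4 + 2)*d = 8 - 2*d)
u = sqrt(2) (u = sqrt(-4 + (8 - 2*1)) = sqrt(-4 + (8 - 2)) = sqrt(-4 + 6) = sqrt(2) ≈ 1.4142)
((-4 + 4)*3)*(u + 16) - 1*(-339) = ((-4 + 4)*3)*(sqrt(2) + 16) - 1*(-339) = (0*3)*(16 + sqrt(2)) + 339 = 0*(16 + sqrt(2)) + 339 = 0 + 339 = 339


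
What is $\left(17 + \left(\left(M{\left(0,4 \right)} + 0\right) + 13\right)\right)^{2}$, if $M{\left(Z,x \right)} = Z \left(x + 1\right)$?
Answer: $900$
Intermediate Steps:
$M{\left(Z,x \right)} = Z \left(1 + x\right)$
$\left(17 + \left(\left(M{\left(0,4 \right)} + 0\right) + 13\right)\right)^{2} = \left(17 + \left(\left(0 \left(1 + 4\right) + 0\right) + 13\right)\right)^{2} = \left(17 + \left(\left(0 \cdot 5 + 0\right) + 13\right)\right)^{2} = \left(17 + \left(\left(0 + 0\right) + 13\right)\right)^{2} = \left(17 + \left(0 + 13\right)\right)^{2} = \left(17 + 13\right)^{2} = 30^{2} = 900$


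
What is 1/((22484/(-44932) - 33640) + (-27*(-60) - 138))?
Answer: -11233/361236435 ≈ -3.1096e-5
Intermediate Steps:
1/((22484/(-44932) - 33640) + (-27*(-60) - 138)) = 1/((22484*(-1/44932) - 33640) + (1620 - 138)) = 1/((-5621/11233 - 33640) + 1482) = 1/(-377883741/11233 + 1482) = 1/(-361236435/11233) = -11233/361236435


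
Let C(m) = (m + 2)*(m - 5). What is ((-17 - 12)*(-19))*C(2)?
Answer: -6612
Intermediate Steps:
C(m) = (-5 + m)*(2 + m) (C(m) = (2 + m)*(-5 + m) = (-5 + m)*(2 + m))
((-17 - 12)*(-19))*C(2) = ((-17 - 12)*(-19))*(-10 + 2² - 3*2) = (-29*(-19))*(-10 + 4 - 6) = 551*(-12) = -6612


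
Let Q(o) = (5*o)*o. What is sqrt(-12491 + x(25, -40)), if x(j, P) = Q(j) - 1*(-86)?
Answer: 8*I*sqrt(145) ≈ 96.333*I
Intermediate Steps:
Q(o) = 5*o**2
x(j, P) = 86 + 5*j**2 (x(j, P) = 5*j**2 - 1*(-86) = 5*j**2 + 86 = 86 + 5*j**2)
sqrt(-12491 + x(25, -40)) = sqrt(-12491 + (86 + 5*25**2)) = sqrt(-12491 + (86 + 5*625)) = sqrt(-12491 + (86 + 3125)) = sqrt(-12491 + 3211) = sqrt(-9280) = 8*I*sqrt(145)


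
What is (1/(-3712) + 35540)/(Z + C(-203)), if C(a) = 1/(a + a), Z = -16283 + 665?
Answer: -923471353/405818176 ≈ -2.2756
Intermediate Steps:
Z = -15618
C(a) = 1/(2*a)
(1/(-3712) + 35540)/(Z + C(-203)) = (1/(-3712) + 35540)/(-15618 + (½)/(-203)) = (-1/3712 + 35540)/(-15618 + (½)*(-1/203)) = 131924479/(3712*(-15618 - 1/406)) = 131924479/(3712*(-6340909/406)) = (131924479/3712)*(-406/6340909) = -923471353/405818176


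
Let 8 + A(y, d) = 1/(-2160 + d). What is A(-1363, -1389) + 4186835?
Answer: 14859049022/3549 ≈ 4.1868e+6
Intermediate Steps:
A(y, d) = -8 + 1/(-2160 + d)
A(-1363, -1389) + 4186835 = (17281 - 8*(-1389))/(-2160 - 1389) + 4186835 = (17281 + 11112)/(-3549) + 4186835 = -1/3549*28393 + 4186835 = -28393/3549 + 4186835 = 14859049022/3549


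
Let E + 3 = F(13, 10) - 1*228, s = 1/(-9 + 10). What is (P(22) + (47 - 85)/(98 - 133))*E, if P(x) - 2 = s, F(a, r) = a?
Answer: -31174/35 ≈ -890.69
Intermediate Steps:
s = 1 (s = 1/1 = 1)
P(x) = 3 (P(x) = 2 + 1 = 3)
E = -218 (E = -3 + (13 - 1*228) = -3 + (13 - 228) = -3 - 215 = -218)
(P(22) + (47 - 85)/(98 - 133))*E = (3 + (47 - 85)/(98 - 133))*(-218) = (3 - 38/(-35))*(-218) = (3 - 38*(-1/35))*(-218) = (3 + 38/35)*(-218) = (143/35)*(-218) = -31174/35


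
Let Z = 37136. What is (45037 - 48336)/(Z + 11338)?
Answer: -3299/48474 ≈ -0.068057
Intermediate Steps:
(45037 - 48336)/(Z + 11338) = (45037 - 48336)/(37136 + 11338) = -3299/48474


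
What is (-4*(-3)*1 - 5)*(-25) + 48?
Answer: -127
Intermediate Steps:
(-4*(-3)*1 - 5)*(-25) + 48 = (12*1 - 5)*(-25) + 48 = (12 - 5)*(-25) + 48 = 7*(-25) + 48 = -175 + 48 = -127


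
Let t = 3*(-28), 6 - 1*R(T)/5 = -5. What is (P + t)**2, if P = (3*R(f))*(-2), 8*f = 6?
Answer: 171396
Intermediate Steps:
f = 3/4 (f = (1/8)*6 = 3/4 ≈ 0.75000)
R(T) = 55 (R(T) = 30 - 5*(-5) = 30 + 25 = 55)
t = -84
P = -330 (P = (3*55)*(-2) = 165*(-2) = -330)
(P + t)**2 = (-330 - 84)**2 = (-414)**2 = 171396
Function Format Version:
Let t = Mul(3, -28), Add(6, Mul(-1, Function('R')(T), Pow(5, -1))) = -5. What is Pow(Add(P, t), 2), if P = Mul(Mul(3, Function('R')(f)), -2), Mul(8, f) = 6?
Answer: 171396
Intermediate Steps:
f = Rational(3, 4) (f = Mul(Rational(1, 8), 6) = Rational(3, 4) ≈ 0.75000)
Function('R')(T) = 55 (Function('R')(T) = Add(30, Mul(-5, -5)) = Add(30, 25) = 55)
t = -84
P = -330 (P = Mul(Mul(3, 55), -2) = Mul(165, -2) = -330)
Pow(Add(P, t), 2) = Pow(Add(-330, -84), 2) = Pow(-414, 2) = 171396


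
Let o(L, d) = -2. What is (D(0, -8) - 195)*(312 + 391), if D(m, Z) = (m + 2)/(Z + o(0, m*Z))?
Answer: -686128/5 ≈ -1.3723e+5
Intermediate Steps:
D(m, Z) = (2 + m)/(-2 + Z) (D(m, Z) = (m + 2)/(Z - 2) = (2 + m)/(-2 + Z))
(D(0, -8) - 195)*(312 + 391) = ((2 + 0)/(-2 - 8) - 195)*(312 + 391) = (2/(-10) - 195)*703 = (-⅒*2 - 195)*703 = (-⅕ - 195)*703 = -976/5*703 = -686128/5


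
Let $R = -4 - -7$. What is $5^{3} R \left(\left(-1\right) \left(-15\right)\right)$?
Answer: $5625$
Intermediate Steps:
$R = 3$ ($R = -4 + 7 = 3$)
$5^{3} R \left(\left(-1\right) \left(-15\right)\right) = 5^{3} \cdot 3 \left(\left(-1\right) \left(-15\right)\right) = 125 \cdot 3 \cdot 15 = 375 \cdot 15 = 5625$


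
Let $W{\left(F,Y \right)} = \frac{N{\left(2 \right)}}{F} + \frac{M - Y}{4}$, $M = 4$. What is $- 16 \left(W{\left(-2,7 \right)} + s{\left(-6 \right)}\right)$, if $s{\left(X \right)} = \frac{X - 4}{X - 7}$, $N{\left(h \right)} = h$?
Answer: $\frac{204}{13} \approx 15.692$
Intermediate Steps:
$s{\left(X \right)} = \frac{-4 + X}{-7 + X}$
$W{\left(F,Y \right)} = 1 + \frac{2}{F} - \frac{Y}{4}$ ($W{\left(F,Y \right)} = \frac{2}{F} + \frac{4 - Y}{4} = \frac{2}{F} + \left(4 - Y\right) \frac{1}{4} = \frac{2}{F} - \left(-1 + \frac{Y}{4}\right) = 1 + \frac{2}{F} - \frac{Y}{4}$)
$- 16 \left(W{\left(-2,7 \right)} + s{\left(-6 \right)}\right) = - 16 \left(\left(1 + \frac{2}{-2} - \frac{7}{4}\right) + \frac{-4 - 6}{-7 - 6}\right) = - 16 \left(\left(1 + 2 \left(- \frac{1}{2}\right) - \frac{7}{4}\right) + \frac{1}{-13} \left(-10\right)\right) = - 16 \left(\left(1 - 1 - \frac{7}{4}\right) - - \frac{10}{13}\right) = - 16 \left(- \frac{7}{4} + \frac{10}{13}\right) = \left(-16\right) \left(- \frac{51}{52}\right) = \frac{204}{13}$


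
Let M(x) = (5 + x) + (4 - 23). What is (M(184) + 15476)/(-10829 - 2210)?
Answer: -15646/13039 ≈ -1.1999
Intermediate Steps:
M(x) = -14 + x (M(x) = (5 + x) - 19 = -14 + x)
(M(184) + 15476)/(-10829 - 2210) = ((-14 + 184) + 15476)/(-10829 - 2210) = (170 + 15476)/(-13039) = 15646*(-1/13039) = -15646/13039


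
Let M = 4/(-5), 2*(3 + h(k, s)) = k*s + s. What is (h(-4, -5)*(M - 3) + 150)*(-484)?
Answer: -321618/5 ≈ -64324.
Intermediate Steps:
h(k, s) = -3 + s/2 + k*s/2 (h(k, s) = -3 + (k*s + s)/2 = -3 + (s + k*s)/2 = -3 + (s/2 + k*s/2) = -3 + s/2 + k*s/2)
M = -⅘ (M = 4*(-⅕) = -⅘ ≈ -0.80000)
(h(-4, -5)*(M - 3) + 150)*(-484) = ((-3 + (½)*(-5) + (½)*(-4)*(-5))*(-⅘ - 3) + 150)*(-484) = ((-3 - 5/2 + 10)*(-19/5) + 150)*(-484) = ((9/2)*(-19/5) + 150)*(-484) = (-171/10 + 150)*(-484) = (1329/10)*(-484) = -321618/5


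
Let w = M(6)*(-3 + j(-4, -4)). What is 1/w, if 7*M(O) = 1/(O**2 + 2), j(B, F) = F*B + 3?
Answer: 133/8 ≈ 16.625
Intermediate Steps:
j(B, F) = 3 + B*F (j(B, F) = B*F + 3 = 3 + B*F)
M(O) = 1/(7*(2 + O**2)) (M(O) = 1/(7*(O**2 + 2)) = 1/(7*(2 + O**2)))
w = 8/133 (w = (1/(7*(2 + 6**2)))*(-3 + (3 - 4*(-4))) = (1/(7*(2 + 36)))*(-3 + (3 + 16)) = ((1/7)/38)*(-3 + 19) = ((1/7)*(1/38))*16 = (1/266)*16 = 8/133 ≈ 0.060150)
1/w = 1/(8/133) = 133/8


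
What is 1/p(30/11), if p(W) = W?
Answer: 11/30 ≈ 0.36667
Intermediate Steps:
1/p(30/11) = 1/(30/11) = 11/30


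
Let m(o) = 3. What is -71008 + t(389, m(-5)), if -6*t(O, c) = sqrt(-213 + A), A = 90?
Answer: -71008 - I*sqrt(123)/6 ≈ -71008.0 - 1.8484*I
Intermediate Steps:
t(O, c) = -I*sqrt(123)/6 (t(O, c) = -sqrt(-213 + 90)/6 = -I*sqrt(123)/6)
-71008 + t(389, m(-5)) = -71008 - I*sqrt(123)/6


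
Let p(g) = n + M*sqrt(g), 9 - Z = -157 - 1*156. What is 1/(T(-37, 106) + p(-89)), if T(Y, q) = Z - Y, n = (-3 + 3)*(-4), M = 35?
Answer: 359/237906 - 35*I*sqrt(89)/237906 ≈ 0.001509 - 0.0013879*I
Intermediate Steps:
n = 0 (n = 0*(-4) = 0)
Z = 322 (Z = 9 - (-157 - 1*156) = 9 - (-157 - 156) = 9 - 1*(-313) = 9 + 313 = 322)
T(Y, q) = 322 - Y
p(g) = 35*sqrt(g) (p(g) = 0 + 35*sqrt(g) = 35*sqrt(g))
1/(T(-37, 106) + p(-89)) = 1/((322 - 1*(-37)) + 35*sqrt(-89)) = 1/((322 + 37) + 35*(I*sqrt(89))) = 1/(359 + 35*I*sqrt(89))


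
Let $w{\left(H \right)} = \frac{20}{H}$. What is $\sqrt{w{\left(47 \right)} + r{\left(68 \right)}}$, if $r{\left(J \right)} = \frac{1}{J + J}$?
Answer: $\frac{\sqrt{4421666}}{3196} \approx 0.65794$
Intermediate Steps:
$r{\left(J \right)} = \frac{1}{2 J}$
$\sqrt{w{\left(47 \right)} + r{\left(68 \right)}} = \sqrt{\frac{20}{47} + \frac{1}{2 \cdot 68}} = \sqrt{20 \cdot \frac{1}{47} + \frac{1}{2} \cdot \frac{1}{68}} = \sqrt{\frac{20}{47} + \frac{1}{136}} = \sqrt{\frac{2767}{6392}} = \frac{\sqrt{4421666}}{3196}$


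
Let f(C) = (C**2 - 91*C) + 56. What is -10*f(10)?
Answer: 7540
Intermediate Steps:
f(C) = 56 + C**2 - 91*C
-10*f(10) = -10*(56 + 10**2 - 91*10) = -10*(56 + 100 - 910) = -10*(-754) = 7540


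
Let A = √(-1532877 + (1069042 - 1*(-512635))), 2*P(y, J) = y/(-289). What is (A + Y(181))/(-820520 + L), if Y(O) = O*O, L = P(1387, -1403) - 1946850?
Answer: -18935858/1599541247 - 11560*√122/1599541247 ≈ -0.011918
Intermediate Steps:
P(y, J) = -y/578 (P(y, J) = (y/(-289))/2 = (y*(-1/289))/2 = (-y/289)/2 = -y/578)
L = -1125280687/578 (L = -1/578*1387 - 1946850 = -1387/578 - 1946850 = -1125280687/578 ≈ -1.9469e+6)
A = 20*√122 (A = √(-1532877 + (1069042 + 512635)) = √(-1532877 + 1581677) = √48800 = 20*√122 ≈ 220.91)
Y(O) = O²
(A + Y(181))/(-820520 + L) = (20*√122 + 181²)/(-820520 - 1125280687/578) = (20*√122 + 32761)/(-1599541247/578) = (32761 + 20*√122)*(-578/1599541247) = -18935858/1599541247 - 11560*√122/1599541247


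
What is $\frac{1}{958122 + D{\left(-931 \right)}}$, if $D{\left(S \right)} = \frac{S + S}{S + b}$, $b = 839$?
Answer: $\frac{46}{44074543} \approx 1.0437 \cdot 10^{-6}$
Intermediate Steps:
$D{\left(S \right)} = \frac{2 S}{839 + S}$ ($D{\left(S \right)} = \frac{S + S}{S + 839} = \frac{2 S}{839 + S}$)
$\frac{1}{958122 + D{\left(-931 \right)}} = \frac{1}{958122 + 2 \left(-931\right) \frac{1}{839 - 931}} = \frac{1}{958122 + 2 \left(-931\right) \frac{1}{-92}} = \frac{1}{958122 + 2 \left(-931\right) \left(- \frac{1}{92}\right)} = \frac{1}{958122 + \frac{931}{46}} = \frac{1}{\frac{44074543}{46}} = \frac{46}{44074543}$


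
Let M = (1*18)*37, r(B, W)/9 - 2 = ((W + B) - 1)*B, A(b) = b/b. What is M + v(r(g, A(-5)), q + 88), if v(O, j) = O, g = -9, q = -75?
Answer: 1413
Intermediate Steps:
A(b) = 1
r(B, W) = 18 + 9*B*(-1 + B + W) (r(B, W) = 18 + 9*(((W + B) - 1)*B) = 18 + 9*(((B + W) - 1)*B) = 18 + 9*((-1 + B + W)*B) = 18 + 9*(B*(-1 + B + W)) = 18 + 9*B*(-1 + B + W))
M = 666 (M = 18*37 = 666)
M + v(r(g, A(-5)), q + 88) = 666 + (18 - 9*(-9) + 9*(-9)**2 + 9*(-9)*1) = 666 + (18 + 81 + 9*81 - 81) = 666 + (18 + 81 + 729 - 81) = 666 + 747 = 1413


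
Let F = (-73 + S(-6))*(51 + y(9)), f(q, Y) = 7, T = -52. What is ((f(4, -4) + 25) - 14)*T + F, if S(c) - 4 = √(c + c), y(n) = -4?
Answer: -4179 + 94*I*√3 ≈ -4179.0 + 162.81*I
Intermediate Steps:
S(c) = 4 + √2*√c (S(c) = 4 + √(c + c) = 4 + √(2*c) = 4 + √2*√c)
F = -3243 + 94*I*√3 (F = (-73 + (4 + √2*√(-6)))*(51 - 4) = (-73 + (4 + √2*(I*√6)))*47 = (-73 + (4 + 2*I*√3))*47 = (-69 + 2*I*√3)*47 = -3243 + 94*I*√3 ≈ -3243.0 + 162.81*I)
((f(4, -4) + 25) - 14)*T + F = ((7 + 25) - 14)*(-52) + (-3243 + 94*I*√3) = (32 - 14)*(-52) + (-3243 + 94*I*√3) = 18*(-52) + (-3243 + 94*I*√3) = -936 + (-3243 + 94*I*√3) = -4179 + 94*I*√3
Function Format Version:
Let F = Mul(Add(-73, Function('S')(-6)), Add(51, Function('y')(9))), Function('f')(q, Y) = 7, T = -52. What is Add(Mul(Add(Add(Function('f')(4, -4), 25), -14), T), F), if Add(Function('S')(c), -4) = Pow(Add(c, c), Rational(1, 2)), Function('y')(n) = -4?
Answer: Add(-4179, Mul(94, I, Pow(3, Rational(1, 2)))) ≈ Add(-4179.0, Mul(162.81, I))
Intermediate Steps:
Function('S')(c) = Add(4, Mul(Pow(2, Rational(1, 2)), Pow(c, Rational(1, 2)))) (Function('S')(c) = Add(4, Pow(Add(c, c), Rational(1, 2))) = Add(4, Pow(Mul(2, c), Rational(1, 2))) = Add(4, Mul(Pow(2, Rational(1, 2)), Pow(c, Rational(1, 2)))))
F = Add(-3243, Mul(94, I, Pow(3, Rational(1, 2)))) (F = Mul(Add(-73, Add(4, Mul(Pow(2, Rational(1, 2)), Pow(-6, Rational(1, 2))))), Add(51, -4)) = Mul(Add(-73, Add(4, Mul(Pow(2, Rational(1, 2)), Mul(I, Pow(6, Rational(1, 2)))))), 47) = Mul(Add(-73, Add(4, Mul(2, I, Pow(3, Rational(1, 2))))), 47) = Mul(Add(-69, Mul(2, I, Pow(3, Rational(1, 2)))), 47) = Add(-3243, Mul(94, I, Pow(3, Rational(1, 2)))) ≈ Add(-3243.0, Mul(162.81, I)))
Add(Mul(Add(Add(Function('f')(4, -4), 25), -14), T), F) = Add(Mul(Add(Add(7, 25), -14), -52), Add(-3243, Mul(94, I, Pow(3, Rational(1, 2))))) = Add(Mul(Add(32, -14), -52), Add(-3243, Mul(94, I, Pow(3, Rational(1, 2))))) = Add(Mul(18, -52), Add(-3243, Mul(94, I, Pow(3, Rational(1, 2))))) = Add(-936, Add(-3243, Mul(94, I, Pow(3, Rational(1, 2))))) = Add(-4179, Mul(94, I, Pow(3, Rational(1, 2))))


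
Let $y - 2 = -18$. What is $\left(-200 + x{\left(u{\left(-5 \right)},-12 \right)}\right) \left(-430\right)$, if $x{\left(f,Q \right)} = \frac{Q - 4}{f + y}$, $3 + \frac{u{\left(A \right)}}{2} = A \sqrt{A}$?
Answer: $\frac{10559080}{123} + \frac{8600 i \sqrt{5}}{123} \approx 85846.0 + 156.34 i$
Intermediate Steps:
$u{\left(A \right)} = -6 + 2 A^{\frac{3}{2}}$ ($u{\left(A \right)} = -6 + 2 A \sqrt{A} = -6 + 2 A^{\frac{3}{2}}$)
$y = -16$ ($y = 2 - 18 = -16$)
$x{\left(f,Q \right)} = \frac{-4 + Q}{-16 + f}$ ($x{\left(f,Q \right)} = \frac{Q - 4}{f - 16} = \frac{-4 + Q}{-16 + f}$)
$\left(-200 + x{\left(u{\left(-5 \right)},-12 \right)}\right) \left(-430\right) = \left(-200 + \frac{-4 - 12}{-16 - \left(6 - 2 \left(-5\right)^{\frac{3}{2}}\right)}\right) \left(-430\right) = \left(-200 + \frac{1}{-16 - \left(6 - 2 \left(- 5 i \sqrt{5}\right)\right)} \left(-16\right)\right) \left(-430\right) = \left(-200 + \frac{1}{-16 - \left(6 + 10 i \sqrt{5}\right)} \left(-16\right)\right) \left(-430\right) = \left(-200 + \frac{1}{-22 - 10 i \sqrt{5}} \left(-16\right)\right) \left(-430\right) = \left(-200 - \frac{16}{-22 - 10 i \sqrt{5}}\right) \left(-430\right) = 86000 + \frac{6880}{-22 - 10 i \sqrt{5}}$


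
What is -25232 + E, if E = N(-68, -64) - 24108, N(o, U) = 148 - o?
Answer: -49124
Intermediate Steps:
E = -23892 (E = (148 - 1*(-68)) - 24108 = (148 + 68) - 24108 = 216 - 24108 = -23892)
-25232 + E = -25232 - 23892 = -49124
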